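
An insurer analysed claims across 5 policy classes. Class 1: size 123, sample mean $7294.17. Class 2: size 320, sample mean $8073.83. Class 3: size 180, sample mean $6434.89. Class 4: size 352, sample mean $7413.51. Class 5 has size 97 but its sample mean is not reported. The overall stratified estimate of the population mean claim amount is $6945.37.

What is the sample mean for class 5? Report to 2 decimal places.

2028.79

N = 123 + 320 + 180 + 352 + 97 = 1072.
Overall total = μ·N = 6945.37·1072 = 7445436.64.
Subtract the known strata: 123·7294.17 + 320·8073.83 + 180·6434.89 + 352·7413.51 = 7248644.23.
Remaining total for class 5: 7445436.64 − 7248644.23 = 196792.41.
Divide by its size: 196792.41 / 97 = 2028.7877... → 2028.79.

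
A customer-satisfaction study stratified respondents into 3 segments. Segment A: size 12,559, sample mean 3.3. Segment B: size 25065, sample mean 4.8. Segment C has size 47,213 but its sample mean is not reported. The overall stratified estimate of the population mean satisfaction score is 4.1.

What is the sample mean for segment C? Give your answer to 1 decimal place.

N = 12559 + 25065 + 47213 = 84837.
Overall total = μ·N = 4.1·84837 = 347831.7.
Subtract the known strata: 12559·3.3 + 25065·4.8 = 161756.7.
Remaining total for segment C: 347831.7 − 161756.7 = 186075.
Divide by its size: 186075 / 47213 = 3.941... → 3.9.

3.9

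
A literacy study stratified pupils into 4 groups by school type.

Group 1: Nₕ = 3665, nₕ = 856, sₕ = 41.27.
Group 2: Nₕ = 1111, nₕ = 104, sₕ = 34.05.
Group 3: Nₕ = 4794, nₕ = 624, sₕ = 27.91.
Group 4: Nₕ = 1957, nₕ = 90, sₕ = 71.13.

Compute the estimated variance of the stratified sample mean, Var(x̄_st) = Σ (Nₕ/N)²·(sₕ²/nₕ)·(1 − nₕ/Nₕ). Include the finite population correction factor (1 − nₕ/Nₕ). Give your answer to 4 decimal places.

1.9817

N = 11527. Term for each stratum: Wₕ²sₕ²/nₕ·(1−nₕ/Nₕ).
Var(x̄_st) = 0.1541659 + 0.0938668 + 0.1878177 + 1.5458440 = 1.9816944 → 1.9817.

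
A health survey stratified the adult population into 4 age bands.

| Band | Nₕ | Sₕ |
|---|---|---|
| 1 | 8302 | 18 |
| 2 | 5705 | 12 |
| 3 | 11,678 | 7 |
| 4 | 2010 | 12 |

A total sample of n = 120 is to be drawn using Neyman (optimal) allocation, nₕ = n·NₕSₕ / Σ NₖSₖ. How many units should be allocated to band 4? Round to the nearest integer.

Σ NₕSₕ = 8302·18 + 5705·12 + 11678·7 + 2010·12 = 323762.
Share for 4: 24120/323762 = 0.07450.
n_4 = 120 × 0.07450 = 8.940... → 9.

9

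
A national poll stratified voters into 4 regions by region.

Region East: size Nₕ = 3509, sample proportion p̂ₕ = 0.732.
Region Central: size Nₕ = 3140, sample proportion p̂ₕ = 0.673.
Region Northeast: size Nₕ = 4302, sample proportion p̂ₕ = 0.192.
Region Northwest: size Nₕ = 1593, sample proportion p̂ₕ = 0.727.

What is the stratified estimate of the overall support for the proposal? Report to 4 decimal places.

Wₕ = Nₕ/N with N = 12544: 0.2797, 0.2503, 0.3430, 0.1270.
p̂_st = 0.2797·0.732 + 0.2503·0.673 + 0.3430·0.192 + 0.1270·0.727 ≈ 0.531402... → 0.5314.

0.5314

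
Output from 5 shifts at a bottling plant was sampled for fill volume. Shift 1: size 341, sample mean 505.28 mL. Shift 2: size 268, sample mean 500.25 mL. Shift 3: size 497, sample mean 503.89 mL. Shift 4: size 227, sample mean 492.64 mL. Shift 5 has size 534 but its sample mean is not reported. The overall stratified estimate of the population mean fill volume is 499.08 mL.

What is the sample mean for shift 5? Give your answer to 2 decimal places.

492.79

N = 341 + 268 + 497 + 227 + 534 = 1867.
Overall total = μ·N = 499.08·1867 = 931782.36.
Subtract the known strata: 341·505.28 + 268·500.25 + 497·503.89 + 227·492.64 = 668630.09.
Remaining total for shift 5: 931782.36 − 668630.09 = 263152.27.
Divide by its size: 263152.27 / 534 = 492.7945... → 492.79.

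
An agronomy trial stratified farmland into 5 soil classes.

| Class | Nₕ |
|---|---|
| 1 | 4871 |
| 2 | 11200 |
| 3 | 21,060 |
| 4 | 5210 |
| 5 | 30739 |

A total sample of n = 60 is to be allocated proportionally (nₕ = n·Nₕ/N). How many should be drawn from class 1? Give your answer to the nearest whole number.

Share of class 1 = 4871/73080 = 0.06665.
Allocate 60 × 0.06665 = 3.999... → 4.

4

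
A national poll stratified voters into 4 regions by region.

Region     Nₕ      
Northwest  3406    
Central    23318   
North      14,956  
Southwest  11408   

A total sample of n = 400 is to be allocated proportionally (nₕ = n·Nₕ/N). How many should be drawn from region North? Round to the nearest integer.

113

Share of region North = 14956/53088 = 0.28172.
Allocate 400 × 0.28172 = 112.688... → 113.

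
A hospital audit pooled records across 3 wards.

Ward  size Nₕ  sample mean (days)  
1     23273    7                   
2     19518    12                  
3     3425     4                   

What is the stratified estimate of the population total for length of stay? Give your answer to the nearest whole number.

1: 23273·7 = 162911
2: 19518·12 = 234216
3: 3425·4 = 13700
τ̂ = Σ Nₕx̄ₕ = 410827.

410827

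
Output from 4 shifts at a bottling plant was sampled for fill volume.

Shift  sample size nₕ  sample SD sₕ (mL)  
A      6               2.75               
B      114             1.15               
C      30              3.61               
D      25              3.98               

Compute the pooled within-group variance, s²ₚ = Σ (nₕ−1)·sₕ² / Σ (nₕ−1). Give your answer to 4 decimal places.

5.5284

A: (6−1)·2.75² = 5·7.5625 = 37.8125
B: (114−1)·1.15² = 113·1.3225 = 149.4425
C: (30−1)·3.61² = 29·13.0321 = 377.9309
D: (25−1)·3.98² = 24·15.8404 = 380.1696
Numerator = 945.3555; denominator = Σ(nₕ−1) = 171.
s²ₚ = 945.3555/171 = 5.528395... → 5.5284.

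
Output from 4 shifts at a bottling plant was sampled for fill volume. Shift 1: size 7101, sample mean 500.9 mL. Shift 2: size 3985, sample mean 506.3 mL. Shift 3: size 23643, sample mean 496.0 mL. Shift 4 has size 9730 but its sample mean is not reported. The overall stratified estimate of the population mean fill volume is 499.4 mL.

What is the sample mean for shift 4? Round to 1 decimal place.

N = 7101 + 3985 + 23643 + 9730 = 44459.
Overall total = μ·N = 499.4·44459 = 22202824.6.
Subtract the known strata: 7101·500.9 + 3985·506.3 + 23643·496.0 = 17301424.4.
Remaining total for shift 4: 22202824.6 − 17301424.4 = 4901400.2.
Divide by its size: 4901400.2 / 9730 = 503.741... → 503.7.

503.7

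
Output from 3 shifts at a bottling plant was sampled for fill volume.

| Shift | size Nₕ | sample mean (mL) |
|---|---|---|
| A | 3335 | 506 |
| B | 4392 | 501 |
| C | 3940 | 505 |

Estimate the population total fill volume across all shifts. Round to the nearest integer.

Population total = Σ Nₕ·x̄ₕ (each stratum's size times its mean).
3335·506 + 4392·501 + 3940·505 = 1687510 + 2200392 + 1989700 = 5877602.

5877602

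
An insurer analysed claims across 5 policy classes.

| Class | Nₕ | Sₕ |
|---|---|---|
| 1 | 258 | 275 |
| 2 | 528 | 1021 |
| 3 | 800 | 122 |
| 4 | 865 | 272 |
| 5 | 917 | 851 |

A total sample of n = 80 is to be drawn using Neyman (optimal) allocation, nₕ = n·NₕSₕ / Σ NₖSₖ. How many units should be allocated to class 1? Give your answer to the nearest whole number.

3

Σ NₕSₕ = 258·275 + 528·1021 + 800·122 + 865·272 + 917·851 = 1723285.
Share for 1: 70950/1723285 = 0.04117.
n_1 = 80 × 0.04117 = 3.294... → 3.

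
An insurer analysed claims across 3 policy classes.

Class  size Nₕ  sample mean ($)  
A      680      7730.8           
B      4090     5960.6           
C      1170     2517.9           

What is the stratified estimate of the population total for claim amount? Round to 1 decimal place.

32581741.0

Population total = Σ Nₕ·x̄ₕ (each stratum's size times its mean).
680·7730.8 + 4090·5960.6 + 1170·2517.9 = 5256944 + 24378854 + 2945943 = 32581741.0.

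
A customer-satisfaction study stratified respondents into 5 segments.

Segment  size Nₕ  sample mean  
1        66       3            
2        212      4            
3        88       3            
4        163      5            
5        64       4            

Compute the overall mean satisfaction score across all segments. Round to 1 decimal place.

4.0

x̄_st = (Σ Nₕx̄ₕ) / (Σ Nₕ) = (66·3 + 212·4 + 88·3 + 163·5 + 64·4) / 593
= 2381 / 593 = 4.015... → 4.0.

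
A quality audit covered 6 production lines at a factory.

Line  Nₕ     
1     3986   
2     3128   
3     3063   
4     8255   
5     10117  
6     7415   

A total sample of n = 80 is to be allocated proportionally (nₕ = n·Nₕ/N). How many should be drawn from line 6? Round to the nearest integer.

16

Share of line 6 = 7415/35964 = 0.20618.
Allocate 80 × 0.20618 = 16.494... → 16.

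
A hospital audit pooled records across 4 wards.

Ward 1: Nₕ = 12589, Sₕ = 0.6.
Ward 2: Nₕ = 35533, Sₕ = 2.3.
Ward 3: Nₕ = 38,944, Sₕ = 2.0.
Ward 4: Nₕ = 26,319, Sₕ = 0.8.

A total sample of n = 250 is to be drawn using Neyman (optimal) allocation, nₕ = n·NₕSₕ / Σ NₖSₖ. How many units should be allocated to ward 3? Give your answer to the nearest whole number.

103

Σ NₕSₕ = 12589·0.6 + 35533·2.3 + 38944·2.0 + 26319·0.8 = 188222.5.
Share for 3: 77888/188222.5 = 0.41381.
n_3 = 250 × 0.41381 = 103.452... → 103.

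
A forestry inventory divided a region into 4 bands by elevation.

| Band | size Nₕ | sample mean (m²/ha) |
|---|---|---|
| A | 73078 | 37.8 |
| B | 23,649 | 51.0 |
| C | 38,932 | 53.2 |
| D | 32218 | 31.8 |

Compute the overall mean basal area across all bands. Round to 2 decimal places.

42.08

N = 167877; weights Wₕ = Nₕ/N = (0.4353, 0.1409, 0.2319, 0.1919).
x̄_st = Σ Wₕ·x̄ₕ = 0.4353·37.8 + 0.1409·51.0 + 0.2319·53.2 + 0.1919·31.8 ≈ 42.0794...
→ 42.08.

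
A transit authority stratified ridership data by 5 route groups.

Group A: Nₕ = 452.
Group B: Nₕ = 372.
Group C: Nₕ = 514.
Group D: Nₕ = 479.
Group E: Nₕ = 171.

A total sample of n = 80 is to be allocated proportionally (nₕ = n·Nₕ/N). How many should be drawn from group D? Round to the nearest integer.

N = 452 + 372 + 514 + 479 + 171 = 1988.
n_D = 80·479/1988 = 19.276... → 19.

19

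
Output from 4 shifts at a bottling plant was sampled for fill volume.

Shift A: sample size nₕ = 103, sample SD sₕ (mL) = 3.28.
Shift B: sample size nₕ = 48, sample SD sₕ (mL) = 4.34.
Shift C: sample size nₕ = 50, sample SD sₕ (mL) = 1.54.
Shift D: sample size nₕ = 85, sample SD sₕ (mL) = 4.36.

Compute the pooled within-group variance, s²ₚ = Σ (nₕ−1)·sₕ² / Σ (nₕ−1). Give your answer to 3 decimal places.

Degrees of freedom: 102 + 47 + 49 + 84 = 282.
Σ(nₕ−1)sₕ² = 102·10.7584 + 47·18.8356 + 49·2.3716 + 84·19.0096 = 3695.6448.
s²ₚ = 3695.6448 / 282 = 13.10512... → 13.105.

13.105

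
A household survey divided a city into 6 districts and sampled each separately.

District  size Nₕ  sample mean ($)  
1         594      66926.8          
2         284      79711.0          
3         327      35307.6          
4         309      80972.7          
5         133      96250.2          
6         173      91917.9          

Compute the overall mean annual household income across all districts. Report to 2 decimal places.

70143.77

N = 1820; weights Wₕ = Nₕ/N = (0.3264, 0.1560, 0.1797, 0.1698, 0.0731, 0.0951).
x̄_st = Σ Wₕ·x̄ₕ = 0.3264·66926.8 + 0.1560·79711.0 + 0.1797·35307.6 + 0.1698·80972.7 + 0.0731·96250.2 + 0.0951·91917.9 ≈ 70143.7725...
→ 70143.77.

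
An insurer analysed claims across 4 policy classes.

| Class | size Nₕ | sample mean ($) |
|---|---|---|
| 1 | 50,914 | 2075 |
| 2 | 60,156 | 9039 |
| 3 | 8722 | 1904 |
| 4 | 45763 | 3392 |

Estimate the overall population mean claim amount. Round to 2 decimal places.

4960.47

x̄_st = (Σ Nₕx̄ₕ) / (Σ Nₕ) = (50914·2075 + 60156·9039 + 8722·1904 + 45763·3392) / 165555
= 821231418 / 165555 = 4960.4749... → 4960.47.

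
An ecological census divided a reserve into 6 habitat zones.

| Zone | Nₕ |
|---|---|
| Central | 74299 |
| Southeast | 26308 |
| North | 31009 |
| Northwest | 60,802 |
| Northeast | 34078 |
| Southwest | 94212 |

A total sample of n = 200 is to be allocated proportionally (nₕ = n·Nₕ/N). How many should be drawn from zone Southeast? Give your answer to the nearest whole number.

N = 74299 + 26308 + 31009 + 60802 + 34078 + 94212 = 320708.
n_Southeast = 200·26308/320708 = 16.406... → 16.

16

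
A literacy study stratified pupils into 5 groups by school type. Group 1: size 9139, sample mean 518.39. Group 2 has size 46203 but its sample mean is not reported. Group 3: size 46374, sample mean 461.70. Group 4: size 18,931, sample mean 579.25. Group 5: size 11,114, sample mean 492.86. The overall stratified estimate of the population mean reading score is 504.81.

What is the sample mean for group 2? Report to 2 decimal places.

517.77

Σ Nₕx̄ₕ = N·μ, so 46203·x̄_2 = 131761·504.81 − (9139·518.39 + 46374·461.70 + 18931·579.25 + 11114·492.86).
= 66514270.41 − 42591869.8 = 23922400.61.
x̄_2 = 23922400.61 / 46203 = 517.7673... → 517.77.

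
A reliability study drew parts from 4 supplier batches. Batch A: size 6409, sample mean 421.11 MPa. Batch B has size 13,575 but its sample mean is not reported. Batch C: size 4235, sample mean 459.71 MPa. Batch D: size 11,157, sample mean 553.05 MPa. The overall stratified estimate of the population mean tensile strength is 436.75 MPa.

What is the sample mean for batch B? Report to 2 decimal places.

341.39

Σ Nₕx̄ₕ = N·μ, so 13575·x̄_B = 35376·436.75 − (6409·421.11 + 4235·459.71 + 11157·553.05).
= 15450468 − 10816144.69 = 4634323.31.
x̄_B = 4634323.31 / 13575 = 341.3866... → 341.39.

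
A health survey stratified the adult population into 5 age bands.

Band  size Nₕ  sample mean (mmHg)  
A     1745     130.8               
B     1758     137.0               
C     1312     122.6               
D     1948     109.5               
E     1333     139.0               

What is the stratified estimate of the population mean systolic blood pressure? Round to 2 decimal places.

127.04

x̄_st = (Σ Nₕx̄ₕ) / (Σ Nₕ) = (1745·130.8 + 1758·137.0 + 1312·122.6 + 1948·109.5 + 1333·139.0) / 8096
= 1028536.2 / 8096 = 127.0425... → 127.04.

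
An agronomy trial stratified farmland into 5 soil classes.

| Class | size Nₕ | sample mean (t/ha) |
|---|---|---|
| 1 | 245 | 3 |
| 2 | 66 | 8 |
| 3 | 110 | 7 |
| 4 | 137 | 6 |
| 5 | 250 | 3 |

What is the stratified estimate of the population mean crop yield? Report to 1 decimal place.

4.5

N = 808; weights Wₕ = Nₕ/N = (0.3032, 0.0817, 0.1361, 0.1696, 0.3094).
x̄_st = Σ Wₕ·x̄ₕ = 0.3032·3 + 0.0817·8 + 0.1361·7 + 0.1696·6 + 0.3094·3 ≈ 4.462...
→ 4.5.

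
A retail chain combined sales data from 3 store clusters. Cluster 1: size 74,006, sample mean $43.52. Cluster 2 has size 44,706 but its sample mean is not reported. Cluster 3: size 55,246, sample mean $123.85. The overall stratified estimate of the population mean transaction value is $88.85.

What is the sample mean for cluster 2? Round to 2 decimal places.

N = 74006 + 44706 + 55246 = 173958.
Overall total = μ·N = 88.85·173958 = 15456168.3.
Subtract the known strata: 74006·43.52 + 55246·123.85 = 10062958.22.
Remaining total for cluster 2: 15456168.3 − 10062958.22 = 5393210.08.
Divide by its size: 5393210.08 / 44706 = 120.6373... → 120.64.

120.64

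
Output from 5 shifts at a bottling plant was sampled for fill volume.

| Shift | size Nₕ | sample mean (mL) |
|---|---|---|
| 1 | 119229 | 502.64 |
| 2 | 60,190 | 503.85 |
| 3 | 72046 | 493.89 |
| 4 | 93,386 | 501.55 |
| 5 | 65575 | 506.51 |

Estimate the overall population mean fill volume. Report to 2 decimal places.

501.65

N = 410426; weights Wₕ = Nₕ/N = (0.2905, 0.1467, 0.1755, 0.2275, 0.1598).
x̄_st = Σ Wₕ·x̄ₕ = 0.2905·502.64 + 0.1467·503.85 + 0.1755·493.89 + 0.2275·501.55 + 0.1598·506.51 ≈ 501.6518...
→ 501.65.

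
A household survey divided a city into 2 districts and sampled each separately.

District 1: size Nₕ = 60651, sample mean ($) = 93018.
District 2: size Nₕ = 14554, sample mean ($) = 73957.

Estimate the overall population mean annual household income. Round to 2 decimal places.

x̄_st = (Σ Nₕx̄ₕ) / (Σ Nₕ) = (60651·93018 + 14554·73957) / 75205
= 6718004896 / 75205 = 89329.2320... → 89329.23.

89329.23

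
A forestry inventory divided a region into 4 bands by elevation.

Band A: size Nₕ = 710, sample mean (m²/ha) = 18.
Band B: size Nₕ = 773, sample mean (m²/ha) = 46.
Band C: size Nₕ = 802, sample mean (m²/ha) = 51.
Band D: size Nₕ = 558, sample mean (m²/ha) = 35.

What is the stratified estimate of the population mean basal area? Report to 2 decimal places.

N = 2843; weights Wₕ = Nₕ/N = (0.2497, 0.2719, 0.2821, 0.1963).
x̄_st = Σ Wₕ·x̄ₕ = 0.2497·18 + 0.2719·46 + 0.2821·51 + 0.1963·35 ≈ 38.2589...
→ 38.26.

38.26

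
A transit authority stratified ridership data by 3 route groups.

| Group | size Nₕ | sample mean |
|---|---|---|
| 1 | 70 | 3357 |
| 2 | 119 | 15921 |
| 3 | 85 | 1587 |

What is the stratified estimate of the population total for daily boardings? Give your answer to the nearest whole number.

2264484

Estimate total by summing Nₕ·x̄ₕ over strata.
70·3357 + 119·15921 + 85·1587 = 234990 + 1894599 + 134895 = 2264484.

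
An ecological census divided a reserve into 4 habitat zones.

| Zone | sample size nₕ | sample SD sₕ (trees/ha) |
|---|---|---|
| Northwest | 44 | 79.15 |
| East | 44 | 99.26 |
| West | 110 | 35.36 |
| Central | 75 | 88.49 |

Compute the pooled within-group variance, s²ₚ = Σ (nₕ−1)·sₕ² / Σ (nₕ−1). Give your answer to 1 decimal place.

Degrees of freedom: 43 + 43 + 109 + 74 = 269.
Σ(nₕ−1)sₕ² = 43·6264.7225 + 43·9852.5476 + 109·1250.3296 + 74·7830.4801 = 1408784.0681.
s²ₚ = 1408784.0681 / 269 = 5237.115... → 5237.1.

5237.1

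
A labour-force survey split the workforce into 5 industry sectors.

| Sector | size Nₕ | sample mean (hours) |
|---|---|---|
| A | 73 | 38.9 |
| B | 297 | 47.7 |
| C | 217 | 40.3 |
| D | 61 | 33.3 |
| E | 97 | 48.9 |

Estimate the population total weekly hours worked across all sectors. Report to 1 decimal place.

32526.3

A: 73·38.9 = 2839.7
B: 297·47.7 = 14166.9
C: 217·40.3 = 8745.1
D: 61·33.3 = 2031.3
E: 97·48.9 = 4743.3
τ̂ = Σ Nₕx̄ₕ = 32526.3.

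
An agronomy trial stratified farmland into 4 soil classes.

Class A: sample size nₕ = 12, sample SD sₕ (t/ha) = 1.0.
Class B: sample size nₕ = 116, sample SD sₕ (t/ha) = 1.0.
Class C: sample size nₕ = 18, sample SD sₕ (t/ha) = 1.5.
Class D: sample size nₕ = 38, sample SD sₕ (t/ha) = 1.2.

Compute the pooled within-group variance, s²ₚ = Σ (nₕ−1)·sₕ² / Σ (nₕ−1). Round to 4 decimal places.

A: (12−1)·1.0² = 11·1 = 11
B: (116−1)·1.0² = 115·1 = 115
C: (18−1)·1.5² = 17·2.25 = 38.25
D: (38−1)·1.2² = 37·1.44 = 53.28
Numerator = 217.53; denominator = Σ(nₕ−1) = 180.
s²ₚ = 217.53/180 = 1.2085 → 1.2085.

1.2085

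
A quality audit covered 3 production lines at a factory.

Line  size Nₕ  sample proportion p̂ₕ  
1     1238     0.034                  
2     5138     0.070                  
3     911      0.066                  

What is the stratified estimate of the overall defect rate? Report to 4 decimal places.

0.0634

Wₕ = Nₕ/N with N = 7287: 0.1699, 0.7051, 0.1250.
p̂_st = 0.1699·0.034 + 0.7051·0.070 + 0.1250·0.066 ≈ 0.063384... → 0.0634.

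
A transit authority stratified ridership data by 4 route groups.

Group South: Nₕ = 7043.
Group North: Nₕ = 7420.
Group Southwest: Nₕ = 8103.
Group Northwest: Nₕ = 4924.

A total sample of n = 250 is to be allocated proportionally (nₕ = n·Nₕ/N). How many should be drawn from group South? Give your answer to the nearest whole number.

64

Share of group South = 7043/27490 = 0.25620.
Allocate 250 × 0.25620 = 64.051... → 64.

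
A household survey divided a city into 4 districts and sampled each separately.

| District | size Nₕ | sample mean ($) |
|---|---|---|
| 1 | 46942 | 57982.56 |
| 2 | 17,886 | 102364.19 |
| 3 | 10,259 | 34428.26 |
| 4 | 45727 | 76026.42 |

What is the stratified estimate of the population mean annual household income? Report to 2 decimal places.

x̄_st = (Σ Nₕx̄ₕ) / (Σ Nₕ) = (46942·57982.56 + 17886·102364.19 + 10259·34428.26 + 45727·76026.42) / 120814
= 8382362860.54 / 120814 = 69382.3800... → 69382.38.

69382.38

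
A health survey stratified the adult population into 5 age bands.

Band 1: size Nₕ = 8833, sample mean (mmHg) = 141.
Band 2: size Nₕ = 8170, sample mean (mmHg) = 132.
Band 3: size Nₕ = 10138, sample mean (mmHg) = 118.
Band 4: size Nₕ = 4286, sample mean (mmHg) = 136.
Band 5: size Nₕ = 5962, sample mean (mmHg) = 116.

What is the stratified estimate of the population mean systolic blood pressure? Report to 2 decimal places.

x̄_st = (Σ Nₕx̄ₕ) / (Σ Nₕ) = (8833·141 + 8170·132 + 10138·118 + 4286·136 + 5962·116) / 37389
= 4794665 / 37389 = 128.2373... → 128.24.

128.24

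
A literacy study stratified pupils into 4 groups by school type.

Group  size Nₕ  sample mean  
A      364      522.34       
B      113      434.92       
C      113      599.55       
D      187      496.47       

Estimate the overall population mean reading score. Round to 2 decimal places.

x̄_st = (Σ Nₕx̄ₕ) / (Σ Nₕ) = (364·522.34 + 113·434.92 + 113·599.55 + 187·496.47) / 777
= 399866.76 / 777 = 514.6290... → 514.63.

514.63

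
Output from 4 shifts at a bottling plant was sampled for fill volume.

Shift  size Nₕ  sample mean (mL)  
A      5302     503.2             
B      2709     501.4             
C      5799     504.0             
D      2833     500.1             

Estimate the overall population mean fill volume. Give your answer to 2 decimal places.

502.66

N = 5302 + 2709 + 5799 + 2833 = 16643.
Weight each subgroup mean by Nₕ/N and sum.
Σ Nₕx̄ₕ = 5302·503.2 + 2709·501.4 + 5799·504.0 + 2833·500.1 = 2667966.4 + 1358292.6 + 2922696 + 1416783.3 = 8365738.3.
Divide by N: 8365738.3 / 16643 = 502.6581... → 502.66.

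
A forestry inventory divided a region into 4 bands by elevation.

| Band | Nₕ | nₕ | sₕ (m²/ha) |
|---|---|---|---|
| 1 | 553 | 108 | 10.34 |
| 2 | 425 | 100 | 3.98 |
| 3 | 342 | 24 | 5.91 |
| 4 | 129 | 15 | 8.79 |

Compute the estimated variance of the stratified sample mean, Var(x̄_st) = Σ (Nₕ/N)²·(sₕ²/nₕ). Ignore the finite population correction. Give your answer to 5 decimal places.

N = 1449. Term for each stratum: Wₕ²sₕ²/nₕ.
Var(x̄_st) = 0.14418856 + 0.01362722 + 0.08107354 + 0.04082528 = 0.27971460 → 0.27971.

0.27971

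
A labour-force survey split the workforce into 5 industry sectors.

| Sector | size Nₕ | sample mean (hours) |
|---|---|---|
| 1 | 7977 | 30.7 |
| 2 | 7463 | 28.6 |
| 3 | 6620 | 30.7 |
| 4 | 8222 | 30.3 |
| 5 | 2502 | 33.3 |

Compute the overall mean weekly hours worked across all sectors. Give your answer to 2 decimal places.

x̄_st = (Σ Nₕx̄ₕ) / (Σ Nₕ) = (7977·30.7 + 7463·28.6 + 6620·30.7 + 8222·30.3 + 2502·33.3) / 32784
= 994012.9 / 32784 = 30.3201... → 30.32.

30.32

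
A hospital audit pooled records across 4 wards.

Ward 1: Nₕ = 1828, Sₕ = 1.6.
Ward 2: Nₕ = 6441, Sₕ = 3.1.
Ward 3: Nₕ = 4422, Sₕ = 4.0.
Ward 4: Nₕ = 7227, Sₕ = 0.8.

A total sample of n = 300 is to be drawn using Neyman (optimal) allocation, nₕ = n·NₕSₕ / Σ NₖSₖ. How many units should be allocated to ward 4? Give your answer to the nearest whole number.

1: NₕSₕ = 1828·1.6 = 2924.8
2: NₕSₕ = 6441·3.1 = 19967.1
3: NₕSₕ = 4422·4.0 = 17688
4: NₕSₕ = 7227·0.8 = 5781.6
Σ NₕSₕ = 46361.5.
n_4 = 300·5781.6/46361.5 = 37.412... → 37.

37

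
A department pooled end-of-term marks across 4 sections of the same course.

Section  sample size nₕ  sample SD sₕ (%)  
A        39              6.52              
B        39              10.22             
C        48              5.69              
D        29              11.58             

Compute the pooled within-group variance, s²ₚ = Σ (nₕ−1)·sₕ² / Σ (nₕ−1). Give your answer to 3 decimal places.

Degrees of freedom: 38 + 38 + 47 + 28 = 151.
Σ(nₕ−1)sₕ² = 38·42.5104 + 38·104.4484 + 47·32.3761 + 28·134.0964 = 10860.8103.
s²ₚ = 10860.8103 / 151 = 71.92590... → 71.926.

71.926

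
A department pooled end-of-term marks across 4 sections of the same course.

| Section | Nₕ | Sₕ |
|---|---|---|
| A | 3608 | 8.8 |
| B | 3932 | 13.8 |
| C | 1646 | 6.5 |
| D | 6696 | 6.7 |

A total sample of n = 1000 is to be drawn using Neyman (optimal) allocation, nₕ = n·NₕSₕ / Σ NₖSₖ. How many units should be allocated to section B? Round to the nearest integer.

A: NₕSₕ = 3608·8.8 = 31750.4
B: NₕSₕ = 3932·13.8 = 54261.6
C: NₕSₕ = 1646·6.5 = 10699
D: NₕSₕ = 6696·6.7 = 44863.2
Σ NₕSₕ = 141574.2.
n_B = 1000·54261.6/141574.2 = 383.273... → 383.

383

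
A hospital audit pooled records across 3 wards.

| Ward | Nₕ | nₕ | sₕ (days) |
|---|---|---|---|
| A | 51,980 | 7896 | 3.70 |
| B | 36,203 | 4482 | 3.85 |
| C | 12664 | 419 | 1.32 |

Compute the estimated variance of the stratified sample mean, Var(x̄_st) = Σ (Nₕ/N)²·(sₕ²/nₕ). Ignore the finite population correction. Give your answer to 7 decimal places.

0.0009524

N = 100847; Wₕ = Nₕ/N.
ward A: (51980/100847)²·3.70²/7896 = 0.0004606201
ward B: (36203/100847)²·3.85²/4482 = 0.0004261993
ward C: (12664/100847)²·1.32²/419 = 0.0000655767
Sum = 0.0009523962 → 0.0009524.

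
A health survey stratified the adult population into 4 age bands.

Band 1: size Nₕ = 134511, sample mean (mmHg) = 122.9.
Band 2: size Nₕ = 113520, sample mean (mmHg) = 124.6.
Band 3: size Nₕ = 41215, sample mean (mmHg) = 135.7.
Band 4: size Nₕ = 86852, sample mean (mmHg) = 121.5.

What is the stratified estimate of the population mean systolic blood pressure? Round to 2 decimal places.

124.49

x̄_st = (Σ Nₕx̄ₕ) / (Σ Nₕ) = (134511·122.9 + 113520·124.6 + 41215·135.7 + 86852·121.5) / 376098
= 46821387.4 / 376098 = 124.4925... → 124.49.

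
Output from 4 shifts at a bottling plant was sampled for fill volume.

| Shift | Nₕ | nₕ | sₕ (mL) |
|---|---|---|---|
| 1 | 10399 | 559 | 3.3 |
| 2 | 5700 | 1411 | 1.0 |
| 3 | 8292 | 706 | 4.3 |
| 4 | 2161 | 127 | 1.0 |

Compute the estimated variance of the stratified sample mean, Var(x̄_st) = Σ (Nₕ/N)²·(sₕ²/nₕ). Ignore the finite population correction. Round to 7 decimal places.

0.0056272

N = 26552. Term for each stratum: Wₕ²sₕ²/nₕ.
Var(x̄_st) = 0.0029881662 + 0.0000326609 + 0.0025542083 + 0.0000521568 = 0.0056271923 → 0.0056272.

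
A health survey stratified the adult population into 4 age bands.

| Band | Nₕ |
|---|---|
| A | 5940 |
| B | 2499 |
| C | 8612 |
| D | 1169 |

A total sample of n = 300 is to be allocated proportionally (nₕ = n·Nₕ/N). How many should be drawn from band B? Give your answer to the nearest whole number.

41

N = 5940 + 2499 + 8612 + 1169 = 18220.
n_B = 300·2499/18220 = 41.147... → 41.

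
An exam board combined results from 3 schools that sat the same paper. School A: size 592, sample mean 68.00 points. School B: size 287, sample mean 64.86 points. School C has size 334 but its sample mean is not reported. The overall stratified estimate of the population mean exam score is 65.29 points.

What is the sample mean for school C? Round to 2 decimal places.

60.86

Σ Nₕx̄ₕ = N·μ, so 334·x̄_C = 1213·65.29 − (592·68.00 + 287·64.86).
= 79196.77 − 58870.82 = 20325.95.
x̄_C = 20325.95 / 334 = 60.8561... → 60.86.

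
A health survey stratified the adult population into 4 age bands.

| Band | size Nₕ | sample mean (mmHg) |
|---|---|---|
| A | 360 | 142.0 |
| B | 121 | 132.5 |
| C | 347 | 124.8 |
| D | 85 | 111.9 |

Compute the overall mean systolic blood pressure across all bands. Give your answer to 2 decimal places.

x̄_st = (Σ Nₕx̄ₕ) / (Σ Nₕ) = (360·142.0 + 121·132.5 + 347·124.8 + 85·111.9) / 913
= 119969.6 / 913 = 131.4015... → 131.40.

131.40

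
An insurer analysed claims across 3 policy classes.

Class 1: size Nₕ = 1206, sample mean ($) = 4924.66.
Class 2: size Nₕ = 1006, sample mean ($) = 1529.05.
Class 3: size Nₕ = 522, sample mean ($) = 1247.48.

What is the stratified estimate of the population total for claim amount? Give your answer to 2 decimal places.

8128548.82

1: 1206·4924.66 = 5939139.96
2: 1006·1529.05 = 1538224.3
3: 522·1247.48 = 651184.56
τ̂ = Σ Nₕx̄ₕ = 8128548.82.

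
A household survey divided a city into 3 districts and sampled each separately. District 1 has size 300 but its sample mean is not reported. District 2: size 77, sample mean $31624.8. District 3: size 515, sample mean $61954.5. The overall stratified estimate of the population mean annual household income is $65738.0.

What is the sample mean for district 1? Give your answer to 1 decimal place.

80988.7

N = 300 + 77 + 515 = 892.
Overall total = μ·N = 65738.0·892 = 58638296.
Subtract the known strata: 77·31624.8 + 515·61954.5 = 34341677.1.
Remaining total for district 1: 58638296 − 34341677.1 = 24296618.9.
Divide by its size: 24296618.9 / 300 = 80988.730... → 80988.7.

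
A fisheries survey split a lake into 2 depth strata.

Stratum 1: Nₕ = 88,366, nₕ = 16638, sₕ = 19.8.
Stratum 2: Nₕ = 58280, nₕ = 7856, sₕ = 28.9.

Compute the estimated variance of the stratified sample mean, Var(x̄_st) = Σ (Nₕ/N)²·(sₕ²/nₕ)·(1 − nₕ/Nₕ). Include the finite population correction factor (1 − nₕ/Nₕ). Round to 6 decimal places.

0.021473

N = 146646. Term for each stratum: Wₕ²sₕ²/nₕ·(1−nₕ/Nₕ).
Var(x̄_st) = 0.006944848 + 0.014528160 = 0.021473008 → 0.021473.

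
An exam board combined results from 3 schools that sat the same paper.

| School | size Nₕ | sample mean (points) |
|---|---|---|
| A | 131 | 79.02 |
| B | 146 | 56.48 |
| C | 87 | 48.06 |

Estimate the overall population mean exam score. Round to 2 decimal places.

N = 131 + 146 + 87 = 364.
Overall mean = Σ (Nₕ/N)·x̄ₕ — weight by population share, not a simple average.
Σ Nₕx̄ₕ = 131·79.02 + 146·56.48 + 87·48.06 = 10351.62 + 8246.08 + 4181.22 = 22778.92.
Divide by N: 22778.92 / 364 = 62.5795... → 62.58.

62.58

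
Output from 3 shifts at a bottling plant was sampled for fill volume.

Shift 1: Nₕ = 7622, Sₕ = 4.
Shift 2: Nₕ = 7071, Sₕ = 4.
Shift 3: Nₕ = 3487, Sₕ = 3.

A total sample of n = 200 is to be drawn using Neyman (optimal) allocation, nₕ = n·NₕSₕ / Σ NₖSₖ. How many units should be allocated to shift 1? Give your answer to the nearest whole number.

1: NₕSₕ = 7622·4 = 30488
2: NₕSₕ = 7071·4 = 28284
3: NₕSₕ = 3487·3 = 10461
Σ NₕSₕ = 69233.
n_1 = 200·30488/69233 = 88.074... → 88.

88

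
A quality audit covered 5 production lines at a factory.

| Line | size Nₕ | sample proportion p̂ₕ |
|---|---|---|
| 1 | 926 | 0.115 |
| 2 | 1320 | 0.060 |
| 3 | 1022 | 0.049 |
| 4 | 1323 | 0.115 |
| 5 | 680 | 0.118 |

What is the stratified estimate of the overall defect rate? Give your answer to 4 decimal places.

Wₕ = Nₕ/N with N = 5271: 0.1757, 0.2504, 0.1939, 0.2510, 0.1290.
p̂_st = 0.1757·0.115 + 0.2504·0.060 + 0.1939·0.049 + 0.2510·0.115 + 0.1290·0.118 ≈ 0.088817... → 0.0888.

0.0888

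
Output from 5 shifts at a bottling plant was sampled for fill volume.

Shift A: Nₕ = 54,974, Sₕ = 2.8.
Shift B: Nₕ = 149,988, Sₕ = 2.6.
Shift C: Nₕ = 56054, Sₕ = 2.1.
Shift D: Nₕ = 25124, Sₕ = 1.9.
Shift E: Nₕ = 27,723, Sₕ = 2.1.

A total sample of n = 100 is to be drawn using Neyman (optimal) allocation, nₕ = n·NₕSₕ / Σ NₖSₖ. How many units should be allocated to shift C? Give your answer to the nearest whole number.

15

Σ NₕSₕ = 54974·2.8 + 149988·2.6 + 56054·2.1 + 25124·1.9 + 27723·2.1 = 767563.3.
Share for C: 117713.4/767563.3 = 0.15336.
n_C = 100 × 0.15336 = 15.336... → 15.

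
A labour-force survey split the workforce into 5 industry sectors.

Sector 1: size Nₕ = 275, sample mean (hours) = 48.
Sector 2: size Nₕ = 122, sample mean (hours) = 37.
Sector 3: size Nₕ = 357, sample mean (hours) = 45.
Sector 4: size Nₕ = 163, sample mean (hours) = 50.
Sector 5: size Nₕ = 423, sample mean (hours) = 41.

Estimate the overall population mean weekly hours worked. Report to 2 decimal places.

44.23

N = 1340; weights Wₕ = Nₕ/N = (0.2052, 0.0910, 0.2664, 0.1216, 0.3157).
x̄_st = Σ Wₕ·x̄ₕ = 0.2052·48 + 0.0910·37 + 0.2664·45 + 0.1216·50 + 0.3157·41 ≈ 44.2328...
→ 44.23.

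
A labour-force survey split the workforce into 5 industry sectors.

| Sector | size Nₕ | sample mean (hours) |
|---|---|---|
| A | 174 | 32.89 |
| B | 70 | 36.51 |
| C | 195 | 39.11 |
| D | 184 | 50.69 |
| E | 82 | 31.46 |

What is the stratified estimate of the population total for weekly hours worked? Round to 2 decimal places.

A: 174·32.89 = 5722.86
B: 70·36.51 = 2555.7
C: 195·39.11 = 7626.45
D: 184·50.69 = 9326.96
E: 82·31.46 = 2579.72
τ̂ = Σ Nₕx̄ₕ = 27811.69.

27811.69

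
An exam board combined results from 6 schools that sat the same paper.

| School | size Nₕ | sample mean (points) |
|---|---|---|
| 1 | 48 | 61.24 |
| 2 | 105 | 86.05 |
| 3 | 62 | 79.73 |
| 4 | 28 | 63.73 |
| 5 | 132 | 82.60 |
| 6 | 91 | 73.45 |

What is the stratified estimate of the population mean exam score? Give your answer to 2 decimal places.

N = 48 + 105 + 62 + 28 + 132 + 91 = 466.
The stratified mean weights each stratum mean by its population share Nₕ/N.
Σ Nₕx̄ₕ = 48·61.24 + 105·86.05 + 62·79.73 + 28·63.73 + 132·82.60 + 91·73.45 = 2939.52 + 9035.25 + 4943.26 + 1784.44 + 10903.2 + 6683.95 = 36289.62.
Divide by N: 36289.62 / 466 = 77.8747... → 77.87.

77.87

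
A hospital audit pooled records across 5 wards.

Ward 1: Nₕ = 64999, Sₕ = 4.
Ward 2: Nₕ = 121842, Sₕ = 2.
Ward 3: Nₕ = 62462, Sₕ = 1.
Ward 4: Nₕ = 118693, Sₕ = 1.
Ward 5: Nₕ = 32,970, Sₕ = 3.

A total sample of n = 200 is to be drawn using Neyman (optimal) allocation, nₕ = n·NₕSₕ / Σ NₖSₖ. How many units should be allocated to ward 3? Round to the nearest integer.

16

Σ NₕSₕ = 64999·4 + 121842·2 + 62462·1 + 118693·1 + 32970·3 = 783745.
Share for 3: 62462/783745 = 0.07970.
n_3 = 200 × 0.07970 = 15.939... → 16.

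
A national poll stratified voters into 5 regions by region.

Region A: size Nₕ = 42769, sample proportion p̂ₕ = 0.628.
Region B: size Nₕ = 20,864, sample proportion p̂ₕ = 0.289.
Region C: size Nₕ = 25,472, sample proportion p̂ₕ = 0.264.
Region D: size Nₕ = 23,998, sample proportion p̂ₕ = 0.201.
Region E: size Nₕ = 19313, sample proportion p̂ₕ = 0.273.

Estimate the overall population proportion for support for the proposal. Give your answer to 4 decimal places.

0.3754

Wₕ = Nₕ/N with N = 132416: 0.3230, 0.1576, 0.1924, 0.1812, 0.1459.
p̂_st = 0.3230·0.628 + 0.1576·0.289 + 0.1924·0.264 + 0.1812·0.201 + 0.1459·0.273 ≈ 0.375402... → 0.3754.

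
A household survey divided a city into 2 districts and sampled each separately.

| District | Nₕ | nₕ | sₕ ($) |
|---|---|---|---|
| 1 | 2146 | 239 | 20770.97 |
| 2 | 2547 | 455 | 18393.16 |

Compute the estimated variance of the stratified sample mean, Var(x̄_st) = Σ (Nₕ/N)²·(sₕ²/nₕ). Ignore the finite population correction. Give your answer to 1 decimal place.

596469.7

N = 4693; Wₕ = Nₕ/N.
district 1: (2146/4693)²·20770.97²/239 = 377462.6485
district 2: (2547/4693)²·18393.16²/455 = 219007.0434
Sum = 596469.6919 → 596469.7.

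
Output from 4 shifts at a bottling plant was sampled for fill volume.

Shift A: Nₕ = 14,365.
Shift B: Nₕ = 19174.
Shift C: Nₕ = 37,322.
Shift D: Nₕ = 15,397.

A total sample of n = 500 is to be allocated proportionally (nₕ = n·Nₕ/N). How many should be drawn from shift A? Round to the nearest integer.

N = 14365 + 19174 + 37322 + 15397 = 86258.
n_A = 500·14365/86258 = 83.268... → 83.

83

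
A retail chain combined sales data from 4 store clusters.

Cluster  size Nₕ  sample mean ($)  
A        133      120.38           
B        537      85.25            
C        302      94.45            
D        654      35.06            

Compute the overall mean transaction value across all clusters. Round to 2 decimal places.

x̄_st = (Σ Nₕx̄ₕ) / (Σ Nₕ) = (133·120.38 + 537·85.25 + 302·94.45 + 654·35.06) / 1626
= 113242.93 / 1626 = 69.6451... → 69.65.

69.65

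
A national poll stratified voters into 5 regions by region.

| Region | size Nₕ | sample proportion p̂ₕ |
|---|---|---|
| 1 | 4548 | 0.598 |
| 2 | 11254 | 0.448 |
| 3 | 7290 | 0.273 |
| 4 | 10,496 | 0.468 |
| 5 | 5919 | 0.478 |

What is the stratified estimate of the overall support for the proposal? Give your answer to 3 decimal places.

0.443

Wₕ = Nₕ/N with N = 39507: 0.1151, 0.2849, 0.1845, 0.2657, 0.1498.
p̂_st = 0.1151·0.598 + 0.2849·0.448 + 0.1845·0.273 + 0.2657·0.468 + 0.1498·0.478 ≈ 0.44278... → 0.443.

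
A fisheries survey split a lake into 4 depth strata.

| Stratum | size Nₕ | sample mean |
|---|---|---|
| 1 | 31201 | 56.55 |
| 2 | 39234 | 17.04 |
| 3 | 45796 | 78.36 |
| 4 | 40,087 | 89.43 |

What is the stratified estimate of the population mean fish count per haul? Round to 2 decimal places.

x̄_st = (Σ Nₕx̄ₕ) / (Σ Nₕ) = (31201·56.55 + 39234·17.04 + 45796·78.36 + 40087·89.43) / 156318
= 9606518.88 / 156318 = 61.4550... → 61.45.

61.45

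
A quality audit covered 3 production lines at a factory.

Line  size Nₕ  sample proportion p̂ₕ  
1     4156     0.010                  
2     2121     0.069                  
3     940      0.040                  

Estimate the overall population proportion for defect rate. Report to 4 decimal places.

N = 4156 + 2121 + 940 = 7217.
Overall proportion = Σ (Nₕ/N)·p̂ₕ.
Σ Nₕp̂ₕ = 41.56 + 146.349 + 37.6 = 225.509.
225.509 / 7217 = 0.031247... → 0.0312.

0.0312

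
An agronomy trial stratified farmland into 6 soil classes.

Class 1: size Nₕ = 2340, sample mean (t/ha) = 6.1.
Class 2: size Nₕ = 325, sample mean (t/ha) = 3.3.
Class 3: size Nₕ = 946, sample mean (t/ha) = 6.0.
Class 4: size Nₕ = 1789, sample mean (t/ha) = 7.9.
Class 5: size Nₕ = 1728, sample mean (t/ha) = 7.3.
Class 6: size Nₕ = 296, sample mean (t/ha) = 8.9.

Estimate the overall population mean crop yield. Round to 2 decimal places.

6.79

N = 2340 + 325 + 946 + 1789 + 1728 + 296 = 7424.
Overall mean = Σ (Nₕ/N)·x̄ₕ — weight by population share, not a simple average.
Σ Nₕx̄ₕ = 2340·6.1 + 325·3.3 + 946·6.0 + 1789·7.9 + 1728·7.3 + 296·8.9 = 14274 + 1072.5 + 5676 + 14133.1 + 12614.4 + 2634.4 = 50404.4.
Divide by N: 50404.4 / 7424 = 6.7894... → 6.79.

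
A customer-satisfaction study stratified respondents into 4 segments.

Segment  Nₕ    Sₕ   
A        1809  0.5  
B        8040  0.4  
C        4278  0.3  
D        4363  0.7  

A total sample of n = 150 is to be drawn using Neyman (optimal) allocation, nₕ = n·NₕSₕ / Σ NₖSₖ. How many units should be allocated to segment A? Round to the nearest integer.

16

Σ NₕSₕ = 1809·0.5 + 8040·0.4 + 4278·0.3 + 4363·0.7 = 8458.
Share for A: 904.5/8458 = 0.10694.
n_A = 150 × 0.10694 = 16.041... → 16.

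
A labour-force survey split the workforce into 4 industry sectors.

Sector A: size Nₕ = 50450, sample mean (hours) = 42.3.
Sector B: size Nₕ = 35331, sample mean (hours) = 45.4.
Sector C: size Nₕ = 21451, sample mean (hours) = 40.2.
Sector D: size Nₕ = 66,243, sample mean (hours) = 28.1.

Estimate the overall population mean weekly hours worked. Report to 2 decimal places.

37.25

x̄_st = (Σ Nₕx̄ₕ) / (Σ Nₕ) = (50450·42.3 + 35331·45.4 + 21451·40.2 + 66243·28.1) / 173475
= 6461820.9 / 173475 = 37.2493... → 37.25.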